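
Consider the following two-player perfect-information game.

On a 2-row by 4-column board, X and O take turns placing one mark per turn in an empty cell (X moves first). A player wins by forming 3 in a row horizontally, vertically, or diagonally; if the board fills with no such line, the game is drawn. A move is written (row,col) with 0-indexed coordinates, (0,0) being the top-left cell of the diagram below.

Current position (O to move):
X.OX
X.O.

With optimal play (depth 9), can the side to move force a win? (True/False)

O winning at [X.OX/X.O.]: False

ply 1, O at X.OX/X.O. | (0,1)=+0→XOOX/X.O.*; (1,1)=+0→X.OX/XOO.; (1,3)=+0→X.OX/X.OO
ply 2, X at XOOX/X.O. | (1,1)=+0→XOOX/XXO.*; (1,3)=+0→XOOX/X.OX
ply 3, O at XOOX/XXO. | (1,3)=+0→XOOX/XXOO*
ply 4: XOOX/XXOO is terminal +0 (X); from X.OX/X.O. depth 9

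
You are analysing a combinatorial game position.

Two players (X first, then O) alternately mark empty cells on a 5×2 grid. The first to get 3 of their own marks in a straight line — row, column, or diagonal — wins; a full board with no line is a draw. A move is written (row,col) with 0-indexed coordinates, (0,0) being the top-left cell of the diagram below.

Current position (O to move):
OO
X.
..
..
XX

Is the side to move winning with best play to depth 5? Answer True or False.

p1 O@[OO/X./../../XX]: (1,1)[OO/XO/../../XX]+0* (2,0)[OO/X./O./../XX]+0 (2,1)[OO/X./.O/../XX]+0 (3,0)[OO/X./../O./XX]+0 (3,1)[OO/X./../.O/XX]+0
p2 X@[OO/XO/../../XX]: (2,0)[OO/XO/X./../XX]-1 (2,1)[OO/XO/.X/../XX]+0* (3,0)[OO/XO/../X./XX]-1 (3,1)[OO/XO/../.X/XX]-1
p3 O@[OO/XO/.X/../XX]: (2,0)[OO/XO/OX/../XX]-1 (3,0)[OO/XO/.X/O./XX]-1 (3,1)[OO/XO/.X/.O/XX]+0*
p4 X@[OO/XO/.X/.O/XX]: (2,0)[OO/XO/XX/.O/XX]+0* (3,0)[OO/XO/.X/XO/XX]+0
p5 O@[OO/XO/XX/.O/XX]: (3,0)[OO/XO/XX/OO/XX]+0*
p6 X@[OO/XO/XX/OO/XX] terminal +0; root [OO/X./../../XX] d5

O winning at [OO/X./../../XX]: False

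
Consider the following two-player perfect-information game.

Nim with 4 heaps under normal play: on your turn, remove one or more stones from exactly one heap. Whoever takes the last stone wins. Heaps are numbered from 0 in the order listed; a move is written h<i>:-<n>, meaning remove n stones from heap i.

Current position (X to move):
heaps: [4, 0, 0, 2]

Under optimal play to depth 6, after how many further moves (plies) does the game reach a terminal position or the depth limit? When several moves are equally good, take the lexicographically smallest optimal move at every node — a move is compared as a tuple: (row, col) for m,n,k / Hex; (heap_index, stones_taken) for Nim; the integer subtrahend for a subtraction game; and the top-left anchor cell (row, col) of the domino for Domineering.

[(4,0,0,2)] X move#1: h0:-1:-1/(3,0,0,2), h0:-2:+1/(2,0,0,2)*, h0:-3:-1/(1,0,0,2), h0:-4:-1/(0,0,0,2), h3:-1:-1/(4,0,0,1), h3:-2:-1/(4,0,0,0)
[(2,0,0,2)] O move#2: h0:-1:-1/(1,0,0,2)*, h0:-2:-1/(0,0,0,2), h3:-1:-1/(2,0,0,1), h3:-2:-1/(2,0,0,0)
[(1,0,0,2)] X move#3: h0:-1:-1/(0,0,0,2), h3:-1:+1/(1,0,0,1)*, h3:-2:-1/(1,0,0,0)
[(1,0,0,1)] O move#4: h0:-1:-1/(0,0,0,1)*, h3:-1:-1/(1,0,0,0)
[(0,0,0,1)] X move#5: h3:-1:+1/(0,0,0,0)*
[(0,0,0,0)] end (terminal -1, O#6); searched (4,0,0,2) to 6

PV length from [(4,0,0,2)]: 5 plies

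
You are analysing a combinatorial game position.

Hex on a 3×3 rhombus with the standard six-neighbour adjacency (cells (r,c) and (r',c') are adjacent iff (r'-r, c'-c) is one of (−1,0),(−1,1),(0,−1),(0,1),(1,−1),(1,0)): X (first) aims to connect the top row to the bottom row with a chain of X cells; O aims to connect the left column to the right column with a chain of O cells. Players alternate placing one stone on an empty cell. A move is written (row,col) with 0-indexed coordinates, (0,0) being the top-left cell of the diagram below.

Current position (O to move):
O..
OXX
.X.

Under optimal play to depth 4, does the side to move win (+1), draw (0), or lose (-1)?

[O../OXX/.X.] O move#1: (0,1):-1/OO./OXX/.X.*, (0,2):-1/O.O/OXX/.X., (2,0):-1/O../OXX/OX., (2,2):-1/O../OXX/.XO
[OO./OXX/.X.] X move#2: (0,2):+1/OOX/OXX/.X.*, (2,0):-1/OO./OXX/XX., (2,2):-1/OO./OXX/.XX
[OOX/OXX/.X.] end (terminal -1, O#3); searched O../OXX/.X. to 4

value(O../OXX/.X., O) = -1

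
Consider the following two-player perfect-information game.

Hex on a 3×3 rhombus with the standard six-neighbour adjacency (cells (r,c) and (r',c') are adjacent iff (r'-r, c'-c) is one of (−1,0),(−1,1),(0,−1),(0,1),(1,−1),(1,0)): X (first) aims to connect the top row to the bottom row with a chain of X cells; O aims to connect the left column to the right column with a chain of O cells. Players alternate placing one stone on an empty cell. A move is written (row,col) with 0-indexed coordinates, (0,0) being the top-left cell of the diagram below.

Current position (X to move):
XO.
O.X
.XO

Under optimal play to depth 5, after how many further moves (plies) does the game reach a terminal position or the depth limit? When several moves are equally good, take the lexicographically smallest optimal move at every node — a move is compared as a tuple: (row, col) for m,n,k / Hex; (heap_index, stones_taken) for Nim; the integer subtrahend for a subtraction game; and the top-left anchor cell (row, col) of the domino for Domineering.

[XO./O.X/.XO] X move#1: (0,2):+1/XOX/O.X/.XO*, (1,1):-1/XO./OXX/.XO, (2,0):-1/XO./O.X/XXO
[XOX/O.X/.XO] end (terminal -1, O#2); searched XO./O.X/.XO to 5

PV length from [XO./O.X/.XO]: 1 ply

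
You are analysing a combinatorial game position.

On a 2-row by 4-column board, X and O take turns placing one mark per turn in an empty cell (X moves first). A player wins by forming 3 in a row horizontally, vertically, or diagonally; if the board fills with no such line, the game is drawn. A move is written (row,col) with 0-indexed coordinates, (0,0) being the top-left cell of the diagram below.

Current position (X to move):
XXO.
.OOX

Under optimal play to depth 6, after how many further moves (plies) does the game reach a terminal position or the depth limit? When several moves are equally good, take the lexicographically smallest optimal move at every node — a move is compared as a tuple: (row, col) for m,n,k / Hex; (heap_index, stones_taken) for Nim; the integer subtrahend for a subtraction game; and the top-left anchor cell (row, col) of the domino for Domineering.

p1 X@[XXO./.OOX]: (0,3)[XXOX/.OOX]-1 (1,0)[XXO./XOOX]+0*
p2 O@[XXO./XOOX]: (0,3)[XXOO/XOOX]+0*
p3 X@[XXOO/XOOX] terminal +0; root [XXO./.OOX] d6

PV length from [XXO./.OOX]: 2 plies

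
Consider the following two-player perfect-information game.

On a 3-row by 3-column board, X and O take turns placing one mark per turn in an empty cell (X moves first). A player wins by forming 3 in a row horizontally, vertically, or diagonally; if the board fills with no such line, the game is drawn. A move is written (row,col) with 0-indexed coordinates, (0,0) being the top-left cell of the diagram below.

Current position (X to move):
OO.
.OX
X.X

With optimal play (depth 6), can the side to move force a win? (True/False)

X winning at [OO./.OX/X.X]: True

ply 1, X at OO./.OX/X.X | (0,2)=+1→OOX/.OX/X.X*; (1,0)=-1→OO./XOX/X.X; (2,1)=+1→OO./.OX/XXX
ply 2: OOX/.OX/X.X is terminal -1 (O); from OO./.OX/X.X depth 6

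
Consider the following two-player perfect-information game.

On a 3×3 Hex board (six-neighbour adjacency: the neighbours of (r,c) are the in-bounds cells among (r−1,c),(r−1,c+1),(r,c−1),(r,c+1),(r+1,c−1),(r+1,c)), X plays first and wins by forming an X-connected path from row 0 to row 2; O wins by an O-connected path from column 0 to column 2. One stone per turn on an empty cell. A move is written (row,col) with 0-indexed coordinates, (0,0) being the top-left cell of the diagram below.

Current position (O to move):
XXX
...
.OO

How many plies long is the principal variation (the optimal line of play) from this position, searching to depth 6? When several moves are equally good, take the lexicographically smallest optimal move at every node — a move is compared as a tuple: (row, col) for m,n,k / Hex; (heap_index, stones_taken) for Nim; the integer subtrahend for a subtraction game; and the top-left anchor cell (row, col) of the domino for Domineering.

PV length from [XXX/.../.OO]: 3 plies

ply 1, O at XXX/.../.OO | (1,0)=+1→XXX/O../.OO*; (1,1)=+1→XXX/.O./.OO; (1,2)=-1→XXX/..O/.OO; (2,0)=+1→XXX/.../OOO
ply 2, X at XXX/O../.OO | (1,1)=-1→XXX/OX./.OO*; (1,2)=-1→XXX/O.X/.OO; (2,0)=-1→XXX/O../XOO
ply 3, O at XXX/OX./.OO | (1,2)=-1→XXX/OXO/.OO; (2,0)=+1→XXX/OX./OOO*
ply 4: XXX/OX./OOO is terminal -1 (X); from XXX/.../.OO depth 6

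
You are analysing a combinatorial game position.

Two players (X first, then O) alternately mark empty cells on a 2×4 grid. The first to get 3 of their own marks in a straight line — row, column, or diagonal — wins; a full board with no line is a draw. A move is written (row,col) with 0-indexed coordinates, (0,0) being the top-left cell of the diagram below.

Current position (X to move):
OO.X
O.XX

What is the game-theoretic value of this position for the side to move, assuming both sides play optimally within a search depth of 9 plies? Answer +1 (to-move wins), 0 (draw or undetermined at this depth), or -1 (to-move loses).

value(OO.X/O.XX, X) = +1

ply 1, X at OO.X/O.XX | (0,2)=+0→OOXX/O.XX; (1,1)=+1→OO.X/OXXX*
ply 2: OO.X/OXXX is terminal -1 (O); from OO.X/O.XX depth 9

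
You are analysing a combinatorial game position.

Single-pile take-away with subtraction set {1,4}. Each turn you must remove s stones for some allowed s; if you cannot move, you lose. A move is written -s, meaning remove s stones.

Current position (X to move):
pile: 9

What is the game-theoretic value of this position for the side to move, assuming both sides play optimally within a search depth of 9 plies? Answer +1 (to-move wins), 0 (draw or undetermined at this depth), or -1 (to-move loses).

value(9, X) = +1

[9] X move#1: -1:-1/8, -4:+1/5*
[5] O move#2: -1:-1/4*, -4:-1/1
[4] X move#3: -1:-1/3, -4:+1/0*
[0] end (terminal -1, O#4); searched 9 to 9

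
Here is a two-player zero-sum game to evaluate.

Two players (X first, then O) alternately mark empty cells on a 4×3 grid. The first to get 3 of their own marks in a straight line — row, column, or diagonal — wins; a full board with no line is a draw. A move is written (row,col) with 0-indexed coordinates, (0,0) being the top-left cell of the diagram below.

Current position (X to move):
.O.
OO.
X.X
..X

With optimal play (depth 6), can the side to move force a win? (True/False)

p1 X@[.O./OO./X.X/..X]: (0,0)[XO./OO./X.X/..X]-1 (0,2)[.OX/OO./X.X/..X]-1 (1,2)[.O./OOX/X.X/..X]+1* (2,1)[.O./OO./XXX/..X]+1 (3,0)[.O./OO./X.X/X.X]-1 (3,1)[.O./OO./X.X/.XX]-1
p2 O@[.O./OOX/X.X/..X] terminal -1; root [.O./OO./X.X/..X] d6

X winning at [.O./OO./X.X/..X]: True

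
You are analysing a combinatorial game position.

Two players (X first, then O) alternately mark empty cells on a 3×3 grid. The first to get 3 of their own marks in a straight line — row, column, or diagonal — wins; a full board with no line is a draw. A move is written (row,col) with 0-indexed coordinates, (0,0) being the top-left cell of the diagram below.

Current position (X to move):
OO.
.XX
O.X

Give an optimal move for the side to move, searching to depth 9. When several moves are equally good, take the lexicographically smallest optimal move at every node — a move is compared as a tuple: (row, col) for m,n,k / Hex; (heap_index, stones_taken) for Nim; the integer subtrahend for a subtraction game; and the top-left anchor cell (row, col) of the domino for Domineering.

X's best at [OO./.XX/O.X]: (0,2)

p1 X@[OO./.XX/O.X]: (0,2)[OOX/.XX/O.X]+1* (1,0)[OO./XXX/O.X]+1 (2,1)[OO./.XX/OXX]-1
p2 O@[OOX/.XX/O.X] terminal -1; root [OO./.XX/O.X] d9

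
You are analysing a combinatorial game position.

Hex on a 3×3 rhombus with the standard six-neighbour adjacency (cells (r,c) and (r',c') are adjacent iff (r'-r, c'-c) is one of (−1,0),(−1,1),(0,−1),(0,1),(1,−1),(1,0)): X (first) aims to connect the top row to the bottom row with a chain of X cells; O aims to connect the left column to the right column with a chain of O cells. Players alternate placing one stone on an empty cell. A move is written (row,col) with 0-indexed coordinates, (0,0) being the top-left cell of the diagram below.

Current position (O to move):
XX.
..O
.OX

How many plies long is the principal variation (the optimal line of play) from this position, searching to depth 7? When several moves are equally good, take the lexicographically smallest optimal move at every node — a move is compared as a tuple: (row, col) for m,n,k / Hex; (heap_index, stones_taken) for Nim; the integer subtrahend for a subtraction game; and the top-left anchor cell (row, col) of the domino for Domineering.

PV length from [XX./..O/.OX]: 3 plies

p1 O@[XX./..O/.OX]: (0,2)[XXO/..O/.OX]-1 (1,0)[XX./O.O/.OX]+1* (1,1)[XX./.OO/.OX]+1 (2,0)[XX./..O/OOX]+1
p2 X@[XX./O.O/.OX]: (0,2)[XXX/O.O/.OX]-1* (1,1)[XX./OXO/.OX]-1 (2,0)[XX./O.O/XOX]-1
p3 O@[XXX/O.O/.OX]: (1,1)[XXX/OOO/.OX]+1* (2,0)[XXX/O.O/OOX]+1
p4 X@[XXX/OOO/.OX] terminal -1; root [XX./..O/.OX] d7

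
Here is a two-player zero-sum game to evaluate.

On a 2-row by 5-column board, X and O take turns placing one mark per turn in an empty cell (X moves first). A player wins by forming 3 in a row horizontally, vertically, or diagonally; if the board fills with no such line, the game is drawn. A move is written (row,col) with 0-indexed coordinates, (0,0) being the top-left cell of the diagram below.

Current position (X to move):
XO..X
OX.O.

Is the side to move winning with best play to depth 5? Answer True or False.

p1 X@[XO..X/OX.O.]: (0,2)[XOX.X/OX.O.]+0* (0,3)[XO.XX/OX.O.]+0 (1,2)[XO..X/OXXO.]+0 (1,4)[XO..X/OX.OX]+0
p2 O@[XOX.X/OX.O.]: (0,3)[XOXOX/OX.O.]+0* (1,2)[XOX.X/OXOO.]-1 (1,4)[XOX.X/OX.OO]-1
p3 X@[XOXOX/OX.O.]: (1,2)[XOXOX/OXXO.]+0* (1,4)[XOXOX/OX.OX]+0
p4 O@[XOXOX/OXXO.]: (1,4)[XOXOX/OXXOO]+0*
p5 X@[XOXOX/OXXOO] terminal +0; root [XO..X/OX.O.] d5

X winning at [XO..X/OX.O.]: False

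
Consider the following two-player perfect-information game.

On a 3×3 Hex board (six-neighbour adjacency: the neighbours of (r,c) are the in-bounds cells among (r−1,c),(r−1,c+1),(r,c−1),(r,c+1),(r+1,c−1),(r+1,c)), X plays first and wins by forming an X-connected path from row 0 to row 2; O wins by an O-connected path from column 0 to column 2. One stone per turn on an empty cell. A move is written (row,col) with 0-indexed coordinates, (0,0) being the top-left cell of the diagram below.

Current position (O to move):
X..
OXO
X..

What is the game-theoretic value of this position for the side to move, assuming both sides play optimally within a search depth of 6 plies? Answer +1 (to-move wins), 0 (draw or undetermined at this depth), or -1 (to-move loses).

ply 1, O at X../OXO/X.. | (0,1)=-1→XO./OXO/X..*; (0,2)=-1→X.O/OXO/X..; (2,1)=-1→X../OXO/XO.; (2,2)=-1→X../OXO/X.O
ply 2, X at XO./OXO/X.. | (0,2)=+1→XOX/OXO/X..*; (2,1)=-1→XO./OXO/XX.; (2,2)=-1→XO./OXO/X.X
ply 3: XOX/OXO/X.. is terminal -1 (O); from X../OXO/X.. depth 6

value(X../OXO/X.., O) = -1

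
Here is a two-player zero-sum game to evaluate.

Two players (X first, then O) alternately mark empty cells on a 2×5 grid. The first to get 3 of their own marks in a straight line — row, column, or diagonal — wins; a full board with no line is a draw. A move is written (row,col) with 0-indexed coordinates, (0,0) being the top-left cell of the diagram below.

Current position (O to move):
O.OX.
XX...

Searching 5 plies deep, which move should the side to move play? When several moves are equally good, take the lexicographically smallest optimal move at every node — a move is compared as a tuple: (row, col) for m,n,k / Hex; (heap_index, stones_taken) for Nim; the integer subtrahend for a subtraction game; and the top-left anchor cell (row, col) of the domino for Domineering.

ply 1, O at O.OX./XX... | (0,1)=+1→OOOX./XX...*; (0,4)=-1→O.OXO/XX...; (1,2)=+0→O.OX./XXO..; (1,3)=-1→O.OX./XX.O.; (1,4)=-1→O.OX./XX..O
ply 2: OOOX./XX... is terminal -1 (X); from O.OX./XX... depth 5

O's best at [O.OX./XX...]: (0,1)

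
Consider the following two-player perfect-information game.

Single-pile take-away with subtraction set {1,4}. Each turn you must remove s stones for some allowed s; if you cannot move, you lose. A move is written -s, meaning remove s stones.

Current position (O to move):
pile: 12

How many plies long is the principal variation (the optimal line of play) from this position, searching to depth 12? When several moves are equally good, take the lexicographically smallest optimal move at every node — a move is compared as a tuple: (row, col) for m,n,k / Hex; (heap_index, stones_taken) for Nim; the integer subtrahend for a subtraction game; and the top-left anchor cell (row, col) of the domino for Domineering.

p1 O@[12]: -1[11]-1* -4[8]-1
p2 X@[11]: -1[10]+1* -4[7]+1
p3 O@[10]: -1[9]-1* -4[6]-1
p4 X@[9]: -1[8]-1 -4[5]+1*
p5 O@[5]: -1[4]-1* -4[1]-1
p6 X@[4]: -1[3]-1 -4[0]+1*
p7 O@[0] terminal -1; root [12] d12

PV length from [12]: 6 plies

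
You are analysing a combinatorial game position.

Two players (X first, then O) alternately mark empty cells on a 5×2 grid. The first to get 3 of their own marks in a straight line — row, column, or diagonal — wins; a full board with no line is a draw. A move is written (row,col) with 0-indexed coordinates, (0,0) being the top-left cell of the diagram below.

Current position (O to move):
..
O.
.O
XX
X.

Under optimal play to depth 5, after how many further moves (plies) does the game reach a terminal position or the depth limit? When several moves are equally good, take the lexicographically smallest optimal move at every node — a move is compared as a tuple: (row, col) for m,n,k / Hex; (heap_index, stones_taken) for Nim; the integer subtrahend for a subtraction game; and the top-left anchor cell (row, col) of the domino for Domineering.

PV length from [../O./.O/XX/X.]: 5 plies

[../O./.O/XX/X.] O move#1: (0,0):-1/O./O./.O/XX/X., (0,1):-1/.O/O./.O/XX/X., (1,1):-1/../OO/.O/XX/X., (2,0):+0/../O./OO/XX/X.*, (4,1):-1/../O./.O/XX/XO
[../O./OO/XX/X.] X move#2: (0,0):+0/X./O./OO/XX/X.*, (0,1):-1/.X/O./OO/XX/X., (1,1):-1/../OX/OO/XX/X., (4,1):-1/../O./OO/XX/XX
[X./O./OO/XX/X.] O move#3: (0,1):+0/XO/O./OO/XX/X.*, (1,1):+0/X./OO/OO/XX/X., (4,1):+0/X./O./OO/XX/XO
[XO/O./OO/XX/X.] X move#4: (1,1):+0/XO/OX/OO/XX/X.*, (4,1):-1/XO/O./OO/XX/XX
[XO/OX/OO/XX/X.] O move#5: (4,1):+0/XO/OX/OO/XX/XO*
[XO/OX/OO/XX/XO] end (terminal +0, X#6); searched ../O./.O/XX/X. to 5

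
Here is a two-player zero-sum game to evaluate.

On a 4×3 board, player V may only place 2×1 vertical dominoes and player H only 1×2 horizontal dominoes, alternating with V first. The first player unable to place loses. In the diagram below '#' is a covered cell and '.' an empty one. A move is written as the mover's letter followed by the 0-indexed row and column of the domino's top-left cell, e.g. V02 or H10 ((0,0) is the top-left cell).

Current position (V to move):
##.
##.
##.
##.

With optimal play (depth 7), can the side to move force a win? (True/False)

p1 V@[##./##./##./##.]: V02[###/###/##./##.]+1* V12[##./###/###/##.]+1 V22[##./##./###/###]+1
p2 H@[###/###/##./##.] terminal -1; root [##./##./##./##.] d7

V winning at [##./##./##./##.]: True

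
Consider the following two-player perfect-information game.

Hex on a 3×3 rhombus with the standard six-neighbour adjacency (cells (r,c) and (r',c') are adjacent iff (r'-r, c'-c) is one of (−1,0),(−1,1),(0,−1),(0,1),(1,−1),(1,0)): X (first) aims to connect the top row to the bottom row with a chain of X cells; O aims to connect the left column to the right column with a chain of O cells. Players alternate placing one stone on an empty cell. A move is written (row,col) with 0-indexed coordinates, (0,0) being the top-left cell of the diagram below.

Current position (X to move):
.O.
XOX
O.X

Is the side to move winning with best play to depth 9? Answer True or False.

X winning at [.O./XOX/O.X]: True

[.O./XOX/O.X] X move#1: (0,0):-1/XO./XOX/O.X, (0,2):+1/.OX/XOX/O.X*, (2,1):-1/.O./XOX/OXX
[.OX/XOX/O.X] end (terminal -1, O#2); searched .O./XOX/O.X to 9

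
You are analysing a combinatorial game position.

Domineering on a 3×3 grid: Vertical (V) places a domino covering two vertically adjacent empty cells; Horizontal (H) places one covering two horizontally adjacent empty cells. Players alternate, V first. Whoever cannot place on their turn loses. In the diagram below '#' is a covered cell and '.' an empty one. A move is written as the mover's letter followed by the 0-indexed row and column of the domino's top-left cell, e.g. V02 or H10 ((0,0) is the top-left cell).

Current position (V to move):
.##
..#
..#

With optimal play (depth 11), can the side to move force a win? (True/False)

p1 V@[.##/..#/..#]: V00[###/#.#/..#]-1 V10[.##/#.#/#.#]+1* V11[.##/.##/.##]+1
p2 H@[.##/#.#/#.#] terminal -1; root [.##/..#/..#] d11

V winning at [.##/..#/..#]: True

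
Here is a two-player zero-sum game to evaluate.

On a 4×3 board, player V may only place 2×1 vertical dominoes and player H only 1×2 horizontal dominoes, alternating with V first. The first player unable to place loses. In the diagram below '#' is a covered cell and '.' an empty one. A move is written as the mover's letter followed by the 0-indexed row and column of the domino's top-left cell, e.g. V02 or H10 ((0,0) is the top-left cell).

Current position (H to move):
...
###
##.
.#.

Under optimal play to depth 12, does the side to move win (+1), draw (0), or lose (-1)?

ply 1, H at .../###/##./.#. | H00=-1→##./###/##./.#.*; H01=-1→.##/###/##./.#.
ply 2, V at ##./###/##./.#. | V22=+1→##./###/###/.##*
ply 3: ##./###/###/.## is terminal -1 (H); from .../###/##./.#. depth 12

value(.../###/##./.#., H) = -1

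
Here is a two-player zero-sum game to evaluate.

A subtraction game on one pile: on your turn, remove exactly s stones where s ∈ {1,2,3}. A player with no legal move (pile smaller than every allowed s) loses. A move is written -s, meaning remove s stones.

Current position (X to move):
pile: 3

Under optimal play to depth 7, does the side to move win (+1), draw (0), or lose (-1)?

ply 1, X at 3 | -1=-1→2; -2=-1→1; -3=+1→0*
ply 2: 0 is terminal -1 (O); from 3 depth 7

value(3, X) = +1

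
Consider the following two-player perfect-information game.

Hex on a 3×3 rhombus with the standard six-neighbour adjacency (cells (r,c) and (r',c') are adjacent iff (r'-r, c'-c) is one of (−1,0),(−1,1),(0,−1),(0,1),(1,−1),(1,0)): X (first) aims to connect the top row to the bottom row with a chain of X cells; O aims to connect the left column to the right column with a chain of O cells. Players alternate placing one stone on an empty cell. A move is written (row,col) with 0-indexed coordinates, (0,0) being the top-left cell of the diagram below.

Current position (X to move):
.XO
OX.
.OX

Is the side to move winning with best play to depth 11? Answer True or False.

[.XO/OX./.OX] X move#1: (0,0):+1/XXO/OX./.OX*, (1,2):+1/.XO/OXX/.OX, (2,0):+1/.XO/OX./XOX
[XXO/OX./.OX] O move#2: (1,2):-1/XXO/OXO/.OX*, (2,0):-1/XXO/OX./OOX
[XXO/OXO/.OX] X move#3: (2,0):+1/XXO/OXO/XOX*
[XXO/OXO/XOX] end (terminal -1, O#4); searched .XO/OX./.OX to 11

X winning at [.XO/OX./.OX]: True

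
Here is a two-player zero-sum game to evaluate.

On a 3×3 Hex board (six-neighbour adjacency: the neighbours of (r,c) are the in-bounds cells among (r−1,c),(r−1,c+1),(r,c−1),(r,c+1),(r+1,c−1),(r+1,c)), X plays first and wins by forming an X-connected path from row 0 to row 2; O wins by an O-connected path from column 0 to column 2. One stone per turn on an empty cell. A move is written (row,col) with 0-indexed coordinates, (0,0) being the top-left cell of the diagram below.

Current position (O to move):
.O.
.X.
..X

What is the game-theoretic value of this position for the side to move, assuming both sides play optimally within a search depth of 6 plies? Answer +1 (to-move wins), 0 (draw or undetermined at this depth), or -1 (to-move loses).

ply 1, O at .O./.X./..X | (0,0)=-1→OO./.X./..X; (0,2)=+1→.OO/.X./..X*; (1,0)=-1→.O./OX./..X; (1,2)=-1→.O./.XO/..X; (2,0)=-1→.O./.X./O.X; (2,1)=-1→.O./.X./.OX
ply 2, X at .OO/.X./..X | (0,0)=-1→XOO/.X./..X*; (1,0)=-1→.OO/XX./..X; (1,2)=-1→.OO/.XX/..X; (2,0)=-1→.OO/.X./X.X; (2,1)=-1→.OO/.X./.XX
ply 3, O at XOO/.X./..X | (1,0)=+1→XOO/OX./..X*; (1,2)=-1→XOO/.XO/..X; (2,0)=-1→XOO/.X./O.X; (2,1)=-1→XOO/.X./.OX
ply 4: XOO/OX./..X is terminal -1 (X); from .O./.X./..X depth 6

value(.O./.X./..X, O) = +1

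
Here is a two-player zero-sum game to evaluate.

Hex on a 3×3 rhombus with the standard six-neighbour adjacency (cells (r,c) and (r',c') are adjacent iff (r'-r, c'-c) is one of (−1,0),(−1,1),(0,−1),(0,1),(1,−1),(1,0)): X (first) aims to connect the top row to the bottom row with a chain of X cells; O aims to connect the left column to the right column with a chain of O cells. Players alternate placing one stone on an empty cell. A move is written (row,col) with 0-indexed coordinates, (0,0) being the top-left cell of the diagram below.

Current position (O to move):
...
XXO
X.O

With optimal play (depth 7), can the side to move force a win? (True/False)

O winning at [.../XXO/X.O]: False

[.../XXO/X.O] O move#1: (0,0):-1/O../XXO/X.O*, (0,1):-1/.O./XXO/X.O, (0,2):-1/..O/XXO/X.O, (2,1):-1/.../XXO/XOO
[O../XXO/X.O] X move#2: (0,1):+1/OX./XXO/X.O*, (0,2):+1/O.X/XXO/X.O, (2,1):+1/O../XXO/XXO
[OX./XXO/X.O] end (terminal -1, O#3); searched .../XXO/X.O to 7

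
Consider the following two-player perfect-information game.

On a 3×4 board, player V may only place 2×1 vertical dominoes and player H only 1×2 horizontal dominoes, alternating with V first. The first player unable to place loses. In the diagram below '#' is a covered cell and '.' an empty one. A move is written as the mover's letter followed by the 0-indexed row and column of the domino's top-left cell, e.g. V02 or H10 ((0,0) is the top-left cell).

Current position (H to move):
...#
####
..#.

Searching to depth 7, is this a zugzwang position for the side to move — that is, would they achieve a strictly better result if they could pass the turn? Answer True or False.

zugzwang(...#/####/..#., H) = False

ply 1, H at ...#/####/..#. | H00=+1→##.#/####/..#.*; H01=+1→.###/####/..#.; H20=+1→...#/####/###.
ply 2: ##.#/####/..#. is terminal -1 (V); from ...#/####/..#. depth 7
if H skipped the turn, V would face:
~ ply 1: ...#/####/..#. is terminal -1 (V); from ...#/####/..#. depth 7
compare (H): move=+1 vs pass=+1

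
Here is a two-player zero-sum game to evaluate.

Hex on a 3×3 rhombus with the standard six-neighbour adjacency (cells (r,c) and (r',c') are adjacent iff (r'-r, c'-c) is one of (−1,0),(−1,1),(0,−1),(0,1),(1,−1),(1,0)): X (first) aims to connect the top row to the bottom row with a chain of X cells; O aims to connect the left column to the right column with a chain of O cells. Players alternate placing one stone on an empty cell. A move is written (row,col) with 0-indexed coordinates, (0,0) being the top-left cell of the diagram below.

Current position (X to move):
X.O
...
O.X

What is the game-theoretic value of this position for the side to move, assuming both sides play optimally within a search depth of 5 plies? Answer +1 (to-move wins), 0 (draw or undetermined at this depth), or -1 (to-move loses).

p1 X@[X.O/.../O.X]: (0,1)[XXO/.../O.X]-1 (1,0)[X.O/X../O.X]-1 (1,1)[X.O/.X./O.X]+1* (1,2)[X.O/..X/O.X]-1 (2,1)[X.O/.../OXX]-1
p2 O@[X.O/.X./O.X]: (0,1)[XOO/.X./O.X]-1* (1,0)[X.O/OX./O.X]-1 (1,2)[X.O/.XO/O.X]-1 (2,1)[X.O/.X./OOX]-1
p3 X@[XOO/.X./O.X]: (1,0)[XOO/XX./O.X]+1* (1,2)[XOO/.XX/O.X]-1 (2,1)[XOO/.X./OXX]-1
p4 O@[XOO/XX./O.X]: (1,2)[XOO/XXO/O.X]-1* (2,1)[XOO/XX./OOX]-1
p5 X@[XOO/XXO/O.X]: (2,1)[XOO/XXO/OXX]+1*
p6 O@[XOO/XXO/OXX] terminal -1; root [X.O/.../O.X] d5

value(X.O/.../O.X, X) = +1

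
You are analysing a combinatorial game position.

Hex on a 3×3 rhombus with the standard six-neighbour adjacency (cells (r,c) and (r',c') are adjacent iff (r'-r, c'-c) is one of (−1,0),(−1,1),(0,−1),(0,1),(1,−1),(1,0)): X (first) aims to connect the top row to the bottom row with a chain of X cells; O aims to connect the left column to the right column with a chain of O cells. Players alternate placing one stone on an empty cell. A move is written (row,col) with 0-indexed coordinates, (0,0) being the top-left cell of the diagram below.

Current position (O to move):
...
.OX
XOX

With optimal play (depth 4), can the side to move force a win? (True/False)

[.../.OX/XOX] O move#1: (0,0):-1/O../.OX/XOX*, (0,1):-1/.O./.OX/XOX, (0,2):-1/..O/.OX/XOX, (1,0):-1/.../OOX/XOX
[O../.OX/XOX] X move#2: (0,1):+1/OX./.OX/XOX*, (0,2):+1/O.X/.OX/XOX, (1,0):+1/O../XOX/XOX
[OX./.OX/XOX] O move#3: (0,2):-1/OXO/.OX/XOX*, (1,0):-1/OX./OOX/XOX
[OXO/.OX/XOX] X move#4: (1,0):+1/OXO/XOX/XOX*
[OXO/XOX/XOX] end (terminal -1, O#5); searched .../.OX/XOX to 4

O winning at [.../.OX/XOX]: False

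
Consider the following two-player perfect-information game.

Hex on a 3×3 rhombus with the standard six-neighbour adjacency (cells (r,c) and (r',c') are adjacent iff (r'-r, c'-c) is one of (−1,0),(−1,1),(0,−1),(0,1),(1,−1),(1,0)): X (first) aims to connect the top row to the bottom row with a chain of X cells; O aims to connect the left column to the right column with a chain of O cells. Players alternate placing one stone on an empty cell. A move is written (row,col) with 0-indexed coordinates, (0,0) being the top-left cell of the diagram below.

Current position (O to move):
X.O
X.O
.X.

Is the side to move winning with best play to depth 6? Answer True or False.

ply 1, O at X.O/X.O/.X. | (0,1)=-1→XOO/X.O/.X.*; (1,1)=-1→X.O/XOO/.X.; (2,0)=-1→X.O/X.O/OX.; (2,2)=-1→X.O/X.O/.XO
ply 2, X at XOO/X.O/.X. | (1,1)=+1→XOO/XXO/.X.*; (2,0)=+1→XOO/X.O/XX.; (2,2)=+1→XOO/X.O/.XX
ply 3: XOO/XXO/.X. is terminal -1 (O); from X.O/X.O/.X. depth 6

O winning at [X.O/X.O/.X.]: False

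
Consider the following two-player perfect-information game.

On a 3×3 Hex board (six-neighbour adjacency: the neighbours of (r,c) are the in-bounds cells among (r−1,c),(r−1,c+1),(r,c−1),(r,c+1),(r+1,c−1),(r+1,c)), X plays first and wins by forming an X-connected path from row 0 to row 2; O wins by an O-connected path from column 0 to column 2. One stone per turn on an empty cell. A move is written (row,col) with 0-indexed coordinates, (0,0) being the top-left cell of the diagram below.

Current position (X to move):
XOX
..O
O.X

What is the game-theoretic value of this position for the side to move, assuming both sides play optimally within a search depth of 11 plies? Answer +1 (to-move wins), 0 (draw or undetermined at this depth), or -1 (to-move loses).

value(XOX/..O/O.X, X) = -1

ply 1, X at XOX/..O/O.X | (1,0)=-1→XOX/X.O/O.X*; (1,1)=-1→XOX/.XO/O.X; (2,1)=-1→XOX/..O/OXX
ply 2, O at XOX/X.O/O.X | (1,1)=+1→XOX/XOO/O.X*; (2,1)=+1→XOX/X.O/OOX
ply 3: XOX/XOO/O.X is terminal -1 (X); from XOX/..O/O.X depth 11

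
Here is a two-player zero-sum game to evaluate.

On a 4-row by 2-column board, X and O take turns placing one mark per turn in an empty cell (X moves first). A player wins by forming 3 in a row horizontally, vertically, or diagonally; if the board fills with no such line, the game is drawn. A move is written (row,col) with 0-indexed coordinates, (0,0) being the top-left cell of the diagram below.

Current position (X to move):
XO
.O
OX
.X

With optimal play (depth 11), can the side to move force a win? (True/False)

X winning at [XO/.O/OX/.X]: False

ply 1, X at XO/.O/OX/.X | (1,0)=+0→XO/XO/OX/.X*; (3,0)=+0→XO/.O/OX/XX
ply 2, O at XO/XO/OX/.X | (3,0)=+0→XO/XO/OX/OX*
ply 3: XO/XO/OX/OX is terminal +0 (X); from XO/.O/OX/.X depth 11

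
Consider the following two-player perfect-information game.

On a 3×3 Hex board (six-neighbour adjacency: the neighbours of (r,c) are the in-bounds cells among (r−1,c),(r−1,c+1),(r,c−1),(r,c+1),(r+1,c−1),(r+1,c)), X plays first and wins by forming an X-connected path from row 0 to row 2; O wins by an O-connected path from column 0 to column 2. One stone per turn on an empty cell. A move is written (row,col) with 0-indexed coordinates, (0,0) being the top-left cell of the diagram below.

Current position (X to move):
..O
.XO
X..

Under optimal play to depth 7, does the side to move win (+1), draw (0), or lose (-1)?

ply 1, X at ..O/.XO/X.. | (0,0)=+1→X.O/.XO/X..*; (0,1)=+1→.XO/.XO/X..; (1,0)=+1→..O/XXO/X..; (2,1)=-1→..O/.XO/XX.; (2,2)=-1→..O/.XO/X.X
ply 2, O at X.O/.XO/X.. | (0,1)=-1→XOO/.XO/X..*; (1,0)=-1→X.O/OXO/X..; (2,1)=-1→X.O/.XO/XO.; (2,2)=-1→X.O/.XO/X.O
ply 3, X at XOO/.XO/X.. | (1,0)=+1→XOO/XXO/X..*; (2,1)=-1→XOO/.XO/XX.; (2,2)=-1→XOO/.XO/X.X
ply 4: XOO/XXO/X.. is terminal -1 (O); from ..O/.XO/X.. depth 7

value(..O/.XO/X.., X) = +1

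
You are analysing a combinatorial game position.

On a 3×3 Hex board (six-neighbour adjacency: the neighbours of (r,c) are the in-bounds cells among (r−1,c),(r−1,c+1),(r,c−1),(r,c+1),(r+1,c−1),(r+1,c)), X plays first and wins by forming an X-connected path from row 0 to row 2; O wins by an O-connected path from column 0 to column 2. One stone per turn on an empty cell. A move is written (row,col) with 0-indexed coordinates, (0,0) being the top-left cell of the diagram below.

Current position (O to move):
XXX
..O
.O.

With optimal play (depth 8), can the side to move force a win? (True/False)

O winning at [XXX/..O/.O.]: True

p1 O@[XXX/..O/.O.]: (1,0)[XXX/O.O/.O.]+1* (1,1)[XXX/.OO/.O.]+1 (2,0)[XXX/..O/OO.]+1 (2,2)[XXX/..O/.OO]-1
p2 X@[XXX/O.O/.O.]: (1,1)[XXX/OXO/.O.]-1* (2,0)[XXX/O.O/XO.]-1 (2,2)[XXX/O.O/.OX]-1
p3 O@[XXX/OXO/.O.]: (2,0)[XXX/OXO/OO.]+1* (2,2)[XXX/OXO/.OO]-1
p4 X@[XXX/OXO/OO.] terminal -1; root [XXX/..O/.O.] d8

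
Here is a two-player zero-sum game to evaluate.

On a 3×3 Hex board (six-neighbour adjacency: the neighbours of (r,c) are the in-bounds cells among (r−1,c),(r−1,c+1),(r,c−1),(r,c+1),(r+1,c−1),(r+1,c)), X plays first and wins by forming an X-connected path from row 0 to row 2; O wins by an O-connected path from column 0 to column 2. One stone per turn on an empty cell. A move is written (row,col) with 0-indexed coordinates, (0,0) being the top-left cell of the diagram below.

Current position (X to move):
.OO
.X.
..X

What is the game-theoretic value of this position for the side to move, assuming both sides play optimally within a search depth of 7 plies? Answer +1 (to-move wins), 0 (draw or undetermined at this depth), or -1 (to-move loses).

value(.OO/.X./..X, X) = -1

ply 1, X at .OO/.X./..X | (0,0)=-1→XOO/.X./..X*; (1,0)=-1→.OO/XX./..X; (1,2)=-1→.OO/.XX/..X; (2,0)=-1→.OO/.X./X.X; (2,1)=-1→.OO/.X./.XX
ply 2, O at XOO/.X./..X | (1,0)=+1→XOO/OX./..X*; (1,2)=-1→XOO/.XO/..X; (2,0)=-1→XOO/.X./O.X; (2,1)=-1→XOO/.X./.OX
ply 3: XOO/OX./..X is terminal -1 (X); from .OO/.X./..X depth 7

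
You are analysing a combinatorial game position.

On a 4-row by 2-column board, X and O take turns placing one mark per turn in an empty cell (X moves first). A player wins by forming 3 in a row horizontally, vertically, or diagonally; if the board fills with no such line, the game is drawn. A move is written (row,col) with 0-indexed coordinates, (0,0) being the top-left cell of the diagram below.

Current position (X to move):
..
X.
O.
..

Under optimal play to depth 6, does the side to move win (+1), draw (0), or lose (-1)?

ply 1, X at ../X./O./.. | (0,0)=+0→X./X./O./..*; (0,1)=+0→.X/X./O./..; (1,1)=+0→../XX/O./..; (2,1)=+0→../X./OX/..; (3,0)=+0→../X./O./X.; (3,1)=+0→../X./O./.X
ply 2, O at X./X./O./.. | (0,1)=+0→XO/X./O./..*; (1,1)=+0→X./XO/O./..; (2,1)=+0→X./X./OO/..; (3,0)=+0→X./X./O./O.; (3,1)=+0→X./X./O./.O
ply 3, X at XO/X./O./.. | (1,1)=+0→XO/XX/O./..*; (2,1)=+0→XO/X./OX/..; (3,0)=+0→XO/X./O./X.; (3,1)=+0→XO/X./O./.X
ply 4, O at XO/XX/O./.. | (2,1)=+0→XO/XX/OO/..*; (3,0)=+0→XO/XX/O./O.; (3,1)=+0→XO/XX/O./.O
ply 5, X at XO/XX/OO/.. | (3,0)=+0→XO/XX/OO/X.*; (3,1)=+0→XO/XX/OO/.X
ply 6, O at XO/XX/OO/X. | (3,1)=+0→XO/XX/OO/XO*
ply 7: XO/XX/OO/XO is terminal +0 (X); from ../X./O./.. depth 6

value(../X./O./.., X) = 0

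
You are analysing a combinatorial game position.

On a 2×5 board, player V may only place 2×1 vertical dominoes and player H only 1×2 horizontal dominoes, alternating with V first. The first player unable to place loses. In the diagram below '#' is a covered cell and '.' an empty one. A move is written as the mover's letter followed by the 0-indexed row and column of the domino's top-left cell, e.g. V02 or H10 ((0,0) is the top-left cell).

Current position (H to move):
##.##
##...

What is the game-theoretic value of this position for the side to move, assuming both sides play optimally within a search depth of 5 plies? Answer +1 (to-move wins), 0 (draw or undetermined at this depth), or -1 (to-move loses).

value(##.##/##..., H) = +1

[##.##/##...] H move#1: H12:+1/##.##/####.*, H13:-1/##.##/##.##
[##.##/####.] end (terminal -1, V#2); searched ##.##/##... to 5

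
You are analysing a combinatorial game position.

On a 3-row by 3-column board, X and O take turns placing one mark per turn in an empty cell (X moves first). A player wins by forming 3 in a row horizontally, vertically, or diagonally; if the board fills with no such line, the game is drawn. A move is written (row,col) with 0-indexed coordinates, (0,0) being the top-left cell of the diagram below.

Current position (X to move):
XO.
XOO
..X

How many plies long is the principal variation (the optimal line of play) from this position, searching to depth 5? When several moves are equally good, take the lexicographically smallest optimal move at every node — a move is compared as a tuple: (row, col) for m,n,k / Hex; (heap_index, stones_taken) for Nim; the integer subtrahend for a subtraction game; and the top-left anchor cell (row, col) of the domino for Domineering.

p1 X@[XO./XOO/..X]: (0,2)[XOX/XOO/..X]-1 (2,0)[XO./XOO/X.X]+1* (2,1)[XO./XOO/.XX]+0
p2 O@[XO./XOO/X.X] terminal -1; root [XO./XOO/..X] d5

PV length from [XO./XOO/..X]: 1 ply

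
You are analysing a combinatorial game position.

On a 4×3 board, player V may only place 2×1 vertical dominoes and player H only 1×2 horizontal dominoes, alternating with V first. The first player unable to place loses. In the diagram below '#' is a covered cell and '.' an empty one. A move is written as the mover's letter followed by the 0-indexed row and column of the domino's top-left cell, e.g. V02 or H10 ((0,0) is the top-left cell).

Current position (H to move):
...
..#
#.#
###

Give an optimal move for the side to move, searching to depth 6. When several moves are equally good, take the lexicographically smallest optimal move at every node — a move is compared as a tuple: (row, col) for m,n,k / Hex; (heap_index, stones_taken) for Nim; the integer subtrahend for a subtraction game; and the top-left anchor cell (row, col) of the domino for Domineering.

H's best at [.../..#/#.#/###]: H10

p1 H@[.../..#/#.#/###]: H00[##./..#/#.#/###]-1 H01[.##/..#/#.#/###]-1 H10[.../###/#.#/###]+1*
p2 V@[.../###/#.#/###] terminal -1; root [.../..#/#.#/###] d6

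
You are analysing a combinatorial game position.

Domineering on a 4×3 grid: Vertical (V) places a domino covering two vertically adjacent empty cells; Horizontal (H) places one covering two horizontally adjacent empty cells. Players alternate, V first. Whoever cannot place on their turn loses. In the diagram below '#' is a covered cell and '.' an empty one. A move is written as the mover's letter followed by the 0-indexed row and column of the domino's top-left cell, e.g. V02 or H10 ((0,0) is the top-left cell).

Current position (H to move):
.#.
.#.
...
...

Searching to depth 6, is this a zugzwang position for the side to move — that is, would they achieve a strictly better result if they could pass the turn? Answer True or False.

zugzwang(.#./.#./.../..., H) = False

p1 H@[.#./.#./.../...]: H20[.#./.#./##./...]-1* H21[.#./.#./.##/...]-1 H30[.#./.#./.../##.]-1 H31[.#./.#./.../.##]-1
p2 V@[.#./.#./##./...]: V00[##./##./##./...]+1* V02[.##/.##/##./...]+1 V12[.#./.##/###/...]+1 V22[.#./.#./###/..#]+1
p3 H@[##./##./##./...]: H30[##./##./##./##.]-1* H31[##./##./##./.##]-1
p4 V@[##./##./##./##.]: V02[###/###/##./##.]+1* V12[##./###/###/##.]+1 V22[##./##./###/###]+1
p5 H@[###/###/##./##.] terminal -1; root [.#./.#./.../...] d6
if H skipped the turn, V would face:
~ p1 V@[.#./.#./.../...]: V00[##./##./.../...]+1* V02[.##/.##/.../...]+1 V10[.#./##./#../...]-1 V12[.#./.##/..#/...]-1 V20[.#./.#./#../#..]+1 V21[.#./.#./.#./.#.]+1 V22[.#./.#./..#/..#]+1
~ p2 H@[##./##./.../...]: H20[##./##./##./...]-1* H21[##./##./.##/...]-1 H30[##./##./.../##.]-1 H31[##./##./.../.##]-1
~ p3 V@[##./##./##./...]: V02[###/###/##./...]-1 V12[##./###/###/...]-1 V22[##./##./###/..#]+1*
~ p4 H@[##./##./###/..#]: H30[##./##./###/###]-1*
~ p5 V@[##./##./###/###]: V02[###/###/###/###]+1*
~ p6 H@[###/###/###/###] terminal -1; root [.#./.#./.../...] d6
compare (H): move=-1 vs pass=-1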